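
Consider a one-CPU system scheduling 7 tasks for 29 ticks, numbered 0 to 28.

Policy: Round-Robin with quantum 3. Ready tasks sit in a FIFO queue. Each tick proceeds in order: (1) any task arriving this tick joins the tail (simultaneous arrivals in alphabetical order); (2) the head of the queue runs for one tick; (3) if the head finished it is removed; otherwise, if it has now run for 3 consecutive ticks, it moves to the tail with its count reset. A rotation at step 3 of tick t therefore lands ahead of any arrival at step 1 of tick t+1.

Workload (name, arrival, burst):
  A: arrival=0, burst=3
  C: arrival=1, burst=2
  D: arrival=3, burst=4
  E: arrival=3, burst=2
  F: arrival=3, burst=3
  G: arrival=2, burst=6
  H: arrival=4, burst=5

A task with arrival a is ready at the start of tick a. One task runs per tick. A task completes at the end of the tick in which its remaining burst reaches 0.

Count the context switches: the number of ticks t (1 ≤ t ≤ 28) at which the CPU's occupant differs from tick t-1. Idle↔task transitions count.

t=0: queue=[A] q_used=0 → run A
t=1: queue=[A,C] q_used=1 → run A
t=2: queue=[A,C,G] q_used=2 → run A
t=3: queue=[C,G,D,E,F] q_used=0 → run C
t=4: queue=[C,G,D,E,F,H] q_used=1 → run C
t=5: queue=[G,D,E,F,H] q_used=0 → run G
t=6: queue=[G,D,E,F,H] q_used=1 → run G
t=7: queue=[G,D,E,F,H] q_used=2 → run G
t=8: queue=[D,E,F,H,G] q_used=0 → run D
t=9: queue=[D,E,F,H,G] q_used=1 → run D
t=10: queue=[D,E,F,H,G] q_used=2 → run D
t=11: queue=[E,F,H,G,D] q_used=0 → run E
t=12: queue=[E,F,H,G,D] q_used=1 → run E
t=13: queue=[F,H,G,D] q_used=0 → run F
t=14: queue=[F,H,G,D] q_used=1 → run F
t=15: queue=[F,H,G,D] q_used=2 → run F
t=16: queue=[H,G,D] q_used=0 → run H
t=17: queue=[H,G,D] q_used=1 → run H
t=18: queue=[H,G,D] q_used=2 → run H
t=19: queue=[G,D,H] q_used=0 → run G
t=20: queue=[G,D,H] q_used=1 → run G
t=21: queue=[G,D,H] q_used=2 → run G
t=22: queue=[D,H] q_used=0 → run D
t=23: queue=[H] q_used=0 → run H
t=24: queue=[H] q_used=1 → run H
t=25: (idle)
t=26: (idle)
t=27: (idle)
t=28: (idle)

context switches = 10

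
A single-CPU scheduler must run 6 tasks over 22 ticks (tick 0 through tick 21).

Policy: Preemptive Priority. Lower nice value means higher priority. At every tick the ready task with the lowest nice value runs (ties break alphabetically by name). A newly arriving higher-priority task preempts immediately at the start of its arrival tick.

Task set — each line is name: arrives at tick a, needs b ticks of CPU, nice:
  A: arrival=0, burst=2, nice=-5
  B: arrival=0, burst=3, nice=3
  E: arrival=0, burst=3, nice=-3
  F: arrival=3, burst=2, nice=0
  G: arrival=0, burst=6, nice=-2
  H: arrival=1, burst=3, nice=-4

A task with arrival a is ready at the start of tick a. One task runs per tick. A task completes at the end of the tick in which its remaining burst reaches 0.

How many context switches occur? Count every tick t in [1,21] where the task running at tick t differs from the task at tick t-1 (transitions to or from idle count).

t=0: ready={A,B,E,G} → run A
t=1: ready={A,B,E,G,H} → run A
t=2: ready={B,E,G,H} → run H
t=3: ready={B,E,F,G,H} → run H
t=4: ready={B,E,F,G,H} → run H
t=5: ready={B,E,F,G} → run E
t=6: ready={B,E,F,G} → run E
t=7: ready={B,E,F,G} → run E
t=8: ready={B,F,G} → run G
t=9: ready={B,F,G} → run G
t=10: ready={B,F,G} → run G
t=11: ready={B,F,G} → run G
t=12: ready={B,F,G} → run G
t=13: ready={B,F,G} → run G
t=14: ready={B,F} → run F
t=15: ready={B,F} → run F
t=16: ready={B} → run B
t=17: ready={B} → run B
t=18: ready={B} → run B
t=19: (idle)
t=20: (idle)
t=21: (idle)

context switches = 6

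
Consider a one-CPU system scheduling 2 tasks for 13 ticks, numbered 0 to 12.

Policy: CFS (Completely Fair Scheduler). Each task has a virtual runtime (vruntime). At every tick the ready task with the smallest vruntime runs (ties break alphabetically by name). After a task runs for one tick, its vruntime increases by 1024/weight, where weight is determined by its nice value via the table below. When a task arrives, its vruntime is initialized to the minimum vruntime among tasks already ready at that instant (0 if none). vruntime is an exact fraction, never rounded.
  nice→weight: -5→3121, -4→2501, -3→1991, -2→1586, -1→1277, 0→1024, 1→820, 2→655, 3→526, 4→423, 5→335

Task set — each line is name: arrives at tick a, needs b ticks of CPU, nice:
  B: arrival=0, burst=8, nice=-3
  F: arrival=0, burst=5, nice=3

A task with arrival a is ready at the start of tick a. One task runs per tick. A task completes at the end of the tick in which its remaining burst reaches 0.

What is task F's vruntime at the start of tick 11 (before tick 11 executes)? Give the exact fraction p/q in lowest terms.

vruntime(F, start of tick 11) = 1536/263

t=0: vr[B=0 F=0] → run B
t=1: vr[B=1024/1991 F=0] → run F
t=2: vr[B=1024/1991 F=512/263] → run B
t=3: vr[B=2048/1991 F=512/263] → run B
t=4: vr[B=3072/1991 F=512/263] → run B
t=5: vr[B=4096/1991 F=512/263] → run F
t=6: vr[B=4096/1991 F=1024/263] → run B
t=7: vr[B=5120/1991 F=1024/263] → run B
t=8: vr[B=6144/1991 F=1024/263] → run B
t=9: vr[B=7168/1991 F=1024/263] → run B
t=10: vr[F=1024/263] → run F
t=11: vr[F=1536/263] → run F
t=12: vr[F=2048/263] → run F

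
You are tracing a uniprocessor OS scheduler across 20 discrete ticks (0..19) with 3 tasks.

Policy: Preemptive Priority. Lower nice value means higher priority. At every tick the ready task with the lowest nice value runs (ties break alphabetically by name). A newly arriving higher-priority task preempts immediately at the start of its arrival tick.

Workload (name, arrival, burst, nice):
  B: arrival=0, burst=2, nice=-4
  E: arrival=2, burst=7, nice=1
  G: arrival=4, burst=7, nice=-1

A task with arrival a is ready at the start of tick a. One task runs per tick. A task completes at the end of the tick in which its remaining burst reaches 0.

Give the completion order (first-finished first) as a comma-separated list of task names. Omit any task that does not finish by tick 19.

t=0: ready={B} → run B
t=1: ready={B} → run B
t=2: ready={E} → run E
t=3: ready={E} → run E
t=4: ready={E,G} → run G
t=5: ready={E,G} → run G
t=6: ready={E,G} → run G
t=7: ready={E,G} → run G
t=8: ready={E,G} → run G
t=9: ready={E,G} → run G
t=10: ready={E,G} → run G
t=11: ready={E} → run E
t=12: ready={E} → run E
t=13: ready={E} → run E
t=14: ready={E} → run E
t=15: ready={E} → run E
t=16: (idle)
t=17: (idle)
t=18: (idle)
t=19: (idle)

completion order = B, G, E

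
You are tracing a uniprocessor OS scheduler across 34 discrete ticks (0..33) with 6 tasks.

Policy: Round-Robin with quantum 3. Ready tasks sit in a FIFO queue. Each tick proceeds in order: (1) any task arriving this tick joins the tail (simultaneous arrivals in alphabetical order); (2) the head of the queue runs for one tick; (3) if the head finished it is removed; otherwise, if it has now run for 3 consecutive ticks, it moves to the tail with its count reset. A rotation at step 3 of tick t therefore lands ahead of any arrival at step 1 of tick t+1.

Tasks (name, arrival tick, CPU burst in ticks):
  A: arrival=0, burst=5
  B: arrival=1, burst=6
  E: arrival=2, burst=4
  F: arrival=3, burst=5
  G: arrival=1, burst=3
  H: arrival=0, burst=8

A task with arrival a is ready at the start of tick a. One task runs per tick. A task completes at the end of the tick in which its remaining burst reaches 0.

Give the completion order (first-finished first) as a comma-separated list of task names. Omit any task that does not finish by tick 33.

t=0: queue=[A,H] q_used=0 → run A
t=1: queue=[A,H,B,G] q_used=1 → run A
t=2: queue=[A,H,B,G,E] q_used=2 → run A
t=3: queue=[H,B,G,E,A,F] q_used=0 → run H
t=4: queue=[H,B,G,E,A,F] q_used=1 → run H
t=5: queue=[H,B,G,E,A,F] q_used=2 → run H
t=6: queue=[B,G,E,A,F,H] q_used=0 → run B
t=7: queue=[B,G,E,A,F,H] q_used=1 → run B
t=8: queue=[B,G,E,A,F,H] q_used=2 → run B
t=9: queue=[G,E,A,F,H,B] q_used=0 → run G
t=10: queue=[G,E,A,F,H,B] q_used=1 → run G
t=11: queue=[G,E,A,F,H,B] q_used=2 → run G
t=12: queue=[E,A,F,H,B] q_used=0 → run E
t=13: queue=[E,A,F,H,B] q_used=1 → run E
t=14: queue=[E,A,F,H,B] q_used=2 → run E
t=15: queue=[A,F,H,B,E] q_used=0 → run A
t=16: queue=[A,F,H,B,E] q_used=1 → run A
t=17: queue=[F,H,B,E] q_used=0 → run F
t=18: queue=[F,H,B,E] q_used=1 → run F
t=19: queue=[F,H,B,E] q_used=2 → run F
t=20: queue=[H,B,E,F] q_used=0 → run H
t=21: queue=[H,B,E,F] q_used=1 → run H
t=22: queue=[H,B,E,F] q_used=2 → run H
t=23: queue=[B,E,F,H] q_used=0 → run B
t=24: queue=[B,E,F,H] q_used=1 → run B
t=25: queue=[B,E,F,H] q_used=2 → run B
t=26: queue=[E,F,H] q_used=0 → run E
t=27: queue=[F,H] q_used=0 → run F
t=28: queue=[F,H] q_used=1 → run F
t=29: queue=[H] q_used=0 → run H
t=30: queue=[H] q_used=1 → run H
t=31: (idle)
t=32: (idle)
t=33: (idle)

completion order = G, A, B, E, F, H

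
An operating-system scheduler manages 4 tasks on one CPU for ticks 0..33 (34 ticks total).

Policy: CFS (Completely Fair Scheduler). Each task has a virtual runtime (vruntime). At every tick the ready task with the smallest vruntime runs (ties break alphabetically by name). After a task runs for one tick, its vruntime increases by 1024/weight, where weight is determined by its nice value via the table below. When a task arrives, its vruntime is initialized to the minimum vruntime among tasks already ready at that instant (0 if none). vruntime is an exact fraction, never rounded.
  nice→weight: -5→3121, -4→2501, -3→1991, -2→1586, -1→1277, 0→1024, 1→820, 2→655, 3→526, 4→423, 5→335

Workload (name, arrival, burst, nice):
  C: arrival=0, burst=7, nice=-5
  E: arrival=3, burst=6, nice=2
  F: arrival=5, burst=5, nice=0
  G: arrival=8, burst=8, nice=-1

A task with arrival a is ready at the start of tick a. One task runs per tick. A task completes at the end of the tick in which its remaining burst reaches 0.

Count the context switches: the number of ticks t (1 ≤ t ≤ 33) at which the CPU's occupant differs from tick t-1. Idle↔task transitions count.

context switches = 20

t=0: vr[C=0] → run C
t=1: vr[C=1024/3121] → run C
t=2: vr[C=2048/3121] → run C
t=3: vr[C=3072/3121 E=3072/3121] → run C
t=4: vr[C=4096/3121 E=3072/3121] → run E
t=5: vr[C=4096/3121 E=5208064/2044255 F=4096/3121] → run C
t=6: vr[C=5120/3121 E=5208064/2044255 F=4096/3121] → run F
t=7: vr[C=5120/3121 E=5208064/2044255 F=7217/3121] → run C
t=8: vr[C=6144/3121 E=5208064/2044255 F=7217/3121 G=6144/3121] → run C
t=9: vr[E=5208064/2044255 F=7217/3121 G=6144/3121] → run G
t=10: vr[E=5208064/2044255 F=7217/3121 G=11041792/3985517] → run F
t=11: vr[E=5208064/2044255 F=10338/3121 G=11041792/3985517] → run E
t=12: vr[E=8403968/2044255 F=10338/3121 G=11041792/3985517] → run G
t=13: vr[E=8403968/2044255 F=10338/3121 G=14237696/3985517] → run F
t=14: vr[E=8403968/2044255 F=13459/3121 G=14237696/3985517] → run G
t=15: vr[E=8403968/2044255 F=13459/3121 G=17433600/3985517] → run E
t=16: vr[E=11599872/2044255 F=13459/3121 G=17433600/3985517] → run F
t=17: vr[E=11599872/2044255 F=16580/3121 G=17433600/3985517] → run G
t=18: vr[E=11599872/2044255 F=16580/3121 G=20629504/3985517] → run G
t=19: vr[E=11599872/2044255 F=16580/3121 G=23825408/3985517] → run F
t=20: vr[E=11599872/2044255 G=23825408/3985517] → run E
t=21: vr[E=14795776/2044255 G=23825408/3985517] → run G
t=22: vr[E=14795776/2044255 G=27021312/3985517] → run G
t=23: vr[E=14795776/2044255 G=30217216/3985517] → run E
t=24: vr[E=3598336/408851 G=30217216/3985517] → run G
t=25: vr[E=3598336/408851] → run E
t=26: (idle)
t=27: (idle)
t=28: (idle)
t=29: (idle)
t=30: (idle)
t=31: (idle)
t=32: (idle)
t=33: (idle)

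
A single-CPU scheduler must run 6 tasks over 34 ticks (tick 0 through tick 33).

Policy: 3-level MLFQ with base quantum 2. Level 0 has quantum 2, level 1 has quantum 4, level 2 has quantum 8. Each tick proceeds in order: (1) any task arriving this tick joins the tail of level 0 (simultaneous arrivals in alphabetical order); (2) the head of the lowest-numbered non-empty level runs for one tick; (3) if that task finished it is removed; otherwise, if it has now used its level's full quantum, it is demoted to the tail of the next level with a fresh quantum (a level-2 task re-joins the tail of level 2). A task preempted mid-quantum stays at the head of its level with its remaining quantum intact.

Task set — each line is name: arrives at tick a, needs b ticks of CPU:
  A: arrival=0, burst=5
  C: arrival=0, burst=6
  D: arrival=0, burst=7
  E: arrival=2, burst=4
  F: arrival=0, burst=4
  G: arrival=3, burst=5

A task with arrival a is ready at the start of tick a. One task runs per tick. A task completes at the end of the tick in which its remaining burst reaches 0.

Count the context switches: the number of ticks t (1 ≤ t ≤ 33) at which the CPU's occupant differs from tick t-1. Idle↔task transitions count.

t=0: L0/L1/L2 = ACDF/-/- → run A
t=1: L0/L1/L2 = ACDF/-/- → run A
t=2: L0/L1/L2 = CDFE/A/- → run C
t=3: L0/L1/L2 = CDFEG/A/- → run C
t=4: L0/L1/L2 = DFEG/AC/- → run D
t=5: L0/L1/L2 = DFEG/AC/- → run D
t=6: L0/L1/L2 = FEG/ACD/- → run F
t=7: L0/L1/L2 = FEG/ACD/- → run F
t=8: L0/L1/L2 = EG/ACDF/- → run E
t=9: L0/L1/L2 = EG/ACDF/- → run E
t=10: L0/L1/L2 = G/ACDFE/- → run G
t=11: L0/L1/L2 = G/ACDFE/- → run G
t=12: L0/L1/L2 = -/ACDFEG/- → run A
t=13: L0/L1/L2 = -/ACDFEG/- → run A
t=14: L0/L1/L2 = -/ACDFEG/- → run A
t=15: L0/L1/L2 = -/CDFEG/- → run C
t=16: L0/L1/L2 = -/CDFEG/- → run C
t=17: L0/L1/L2 = -/CDFEG/- → run C
t=18: L0/L1/L2 = -/CDFEG/- → run C
t=19: L0/L1/L2 = -/DFEG/- → run D
t=20: L0/L1/L2 = -/DFEG/- → run D
t=21: L0/L1/L2 = -/DFEG/- → run D
t=22: L0/L1/L2 = -/DFEG/- → run D
t=23: L0/L1/L2 = -/FEG/D → run F
t=24: L0/L1/L2 = -/FEG/D → run F
t=25: L0/L1/L2 = -/EG/D → run E
t=26: L0/L1/L2 = -/EG/D → run E
t=27: L0/L1/L2 = -/G/D → run G
t=28: L0/L1/L2 = -/G/D → run G
t=29: L0/L1/L2 = -/G/D → run G
t=30: L0/L1/L2 = -/-/D → run D
t=31: (idle)
t=32: (idle)
t=33: (idle)

context switches = 13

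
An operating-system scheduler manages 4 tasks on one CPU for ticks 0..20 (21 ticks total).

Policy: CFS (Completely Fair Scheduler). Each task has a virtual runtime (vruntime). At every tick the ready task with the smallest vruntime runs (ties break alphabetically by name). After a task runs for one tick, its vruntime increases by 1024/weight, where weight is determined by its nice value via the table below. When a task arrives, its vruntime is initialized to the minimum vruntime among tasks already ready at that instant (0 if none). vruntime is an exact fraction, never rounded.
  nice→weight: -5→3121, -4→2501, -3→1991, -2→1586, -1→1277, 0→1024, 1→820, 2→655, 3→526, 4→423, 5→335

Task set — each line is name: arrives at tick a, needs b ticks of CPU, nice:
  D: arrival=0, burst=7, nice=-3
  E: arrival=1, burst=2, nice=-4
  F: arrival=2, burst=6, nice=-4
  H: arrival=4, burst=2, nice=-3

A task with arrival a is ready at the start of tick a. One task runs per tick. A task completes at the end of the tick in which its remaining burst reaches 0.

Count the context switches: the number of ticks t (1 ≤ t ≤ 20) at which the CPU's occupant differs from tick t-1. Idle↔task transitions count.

context switches = 14

t=0: vr[D=0] → run D
t=1: vr[D=1024/1991 E=1024/1991] → run D
t=2: vr[D=2048/1991 E=1024/1991 F=1024/1991] → run E
t=3: vr[D=2048/1991 E=4599808/4979491 F=1024/1991] → run F
t=4: vr[D=2048/1991 E=4599808/4979491 F=4599808/4979491 H=4599808/4979491] → run E
t=5: vr[D=2048/1991 F=4599808/4979491 H=4599808/4979491] → run F
t=6: vr[D=2048/1991 F=6638592/4979491 H=4599808/4979491] → run H
t=7: vr[D=2048/1991 F=6638592/4979491 H=7160832/4979491] → run D
t=8: vr[D=3072/1991 F=6638592/4979491 H=7160832/4979491] → run F
t=9: vr[D=3072/1991 F=8677376/4979491 H=7160832/4979491] → run H
t=10: vr[D=3072/1991 F=8677376/4979491] → run D
t=11: vr[D=4096/1991 F=8677376/4979491] → run F
t=12: vr[D=4096/1991 F=10716160/4979491] → run D
t=13: vr[D=5120/1991 F=10716160/4979491] → run F
t=14: vr[D=5120/1991 F=12754944/4979491] → run F
t=15: vr[D=5120/1991] → run D
t=16: vr[D=6144/1991] → run D
t=17: (idle)
t=18: (idle)
t=19: (idle)
t=20: (idle)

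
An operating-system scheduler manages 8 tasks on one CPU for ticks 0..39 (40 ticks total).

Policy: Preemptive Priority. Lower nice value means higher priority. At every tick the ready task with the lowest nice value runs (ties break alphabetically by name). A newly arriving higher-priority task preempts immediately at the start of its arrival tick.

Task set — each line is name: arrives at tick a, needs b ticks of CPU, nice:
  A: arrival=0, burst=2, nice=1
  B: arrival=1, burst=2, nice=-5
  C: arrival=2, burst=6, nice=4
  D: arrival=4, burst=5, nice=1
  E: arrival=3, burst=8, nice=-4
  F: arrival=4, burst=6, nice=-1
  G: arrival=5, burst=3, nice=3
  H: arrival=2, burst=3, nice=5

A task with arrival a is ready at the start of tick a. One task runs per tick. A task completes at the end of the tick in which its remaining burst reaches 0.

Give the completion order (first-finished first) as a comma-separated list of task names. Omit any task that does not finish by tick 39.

t=0: ready={A} → run A
t=1: ready={A,B} → run B
t=2: ready={A,B,C,H} → run B
t=3: ready={A,C,E,H} → run E
t=4: ready={A,C,D,E,F,H} → run E
t=5: ready={A,C,D,E,F,G,H} → run E
t=6: ready={A,C,D,E,F,G,H} → run E
t=7: ready={A,C,D,E,F,G,H} → run E
t=8: ready={A,C,D,E,F,G,H} → run E
t=9: ready={A,C,D,E,F,G,H} → run E
t=10: ready={A,C,D,E,F,G,H} → run E
t=11: ready={A,C,D,F,G,H} → run F
t=12: ready={A,C,D,F,G,H} → run F
t=13: ready={A,C,D,F,G,H} → run F
t=14: ready={A,C,D,F,G,H} → run F
t=15: ready={A,C,D,F,G,H} → run F
t=16: ready={A,C,D,F,G,H} → run F
t=17: ready={A,C,D,G,H} → run A
t=18: ready={C,D,G,H} → run D
t=19: ready={C,D,G,H} → run D
t=20: ready={C,D,G,H} → run D
t=21: ready={C,D,G,H} → run D
t=22: ready={C,D,G,H} → run D
t=23: ready={C,G,H} → run G
t=24: ready={C,G,H} → run G
t=25: ready={C,G,H} → run G
t=26: ready={C,H} → run C
t=27: ready={C,H} → run C
t=28: ready={C,H} → run C
t=29: ready={C,H} → run C
t=30: ready={C,H} → run C
t=31: ready={C,H} → run C
t=32: ready={H} → run H
t=33: ready={H} → run H
t=34: ready={H} → run H
t=35: (idle)
t=36: (idle)
t=37: (idle)
t=38: (idle)
t=39: (idle)

completion order = B, E, F, A, D, G, C, H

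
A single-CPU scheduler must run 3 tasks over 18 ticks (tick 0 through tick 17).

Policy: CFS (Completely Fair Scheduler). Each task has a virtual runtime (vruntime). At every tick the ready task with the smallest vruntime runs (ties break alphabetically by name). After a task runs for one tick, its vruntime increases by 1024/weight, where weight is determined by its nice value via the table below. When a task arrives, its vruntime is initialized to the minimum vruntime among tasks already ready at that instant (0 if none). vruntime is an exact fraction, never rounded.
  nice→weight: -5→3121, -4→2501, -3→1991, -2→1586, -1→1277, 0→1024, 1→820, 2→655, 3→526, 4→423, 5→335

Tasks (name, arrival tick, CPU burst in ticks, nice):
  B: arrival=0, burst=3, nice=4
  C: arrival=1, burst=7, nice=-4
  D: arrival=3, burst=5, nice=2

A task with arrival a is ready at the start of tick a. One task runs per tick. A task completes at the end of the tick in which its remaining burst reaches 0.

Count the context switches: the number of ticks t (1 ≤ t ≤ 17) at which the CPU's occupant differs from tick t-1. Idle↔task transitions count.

context switches = 9

t=0: vr[B=0] → run B
t=1: vr[B=1024/423 C=1024/423] → run B
t=2: vr[B=2048/423 C=1024/423] → run C
t=3: vr[B=2048/423 C=2994176/1057923 D=2994176/1057923] → run C
t=4: vr[B=2048/423 C=3427328/1057923 D=2994176/1057923] → run D
t=5: vr[B=2048/423 C=3427328/1057923 D=3044498432/692939565] → run C
t=6: vr[B=2048/423 C=3860480/1057923 D=3044498432/692939565] → run C
t=7: vr[B=2048/423 C=4293632/1057923 D=3044498432/692939565] → run C
t=8: vr[B=2048/423 C=4726784/1057923 D=3044498432/692939565] → run D
t=9: vr[B=2048/423 C=4726784/1057923 D=4127811584/692939565] → run C
t=10: vr[B=2048/423 C=5159936/1057923 D=4127811584/692939565] → run B
t=11: vr[C=5159936/1057923 D=4127811584/692939565] → run C
t=12: vr[D=4127811584/692939565] → run D
t=13: vr[D=5211124736/692939565] → run D
t=14: vr[D=6294437888/692939565] → run D
t=15: (idle)
t=16: (idle)
t=17: (idle)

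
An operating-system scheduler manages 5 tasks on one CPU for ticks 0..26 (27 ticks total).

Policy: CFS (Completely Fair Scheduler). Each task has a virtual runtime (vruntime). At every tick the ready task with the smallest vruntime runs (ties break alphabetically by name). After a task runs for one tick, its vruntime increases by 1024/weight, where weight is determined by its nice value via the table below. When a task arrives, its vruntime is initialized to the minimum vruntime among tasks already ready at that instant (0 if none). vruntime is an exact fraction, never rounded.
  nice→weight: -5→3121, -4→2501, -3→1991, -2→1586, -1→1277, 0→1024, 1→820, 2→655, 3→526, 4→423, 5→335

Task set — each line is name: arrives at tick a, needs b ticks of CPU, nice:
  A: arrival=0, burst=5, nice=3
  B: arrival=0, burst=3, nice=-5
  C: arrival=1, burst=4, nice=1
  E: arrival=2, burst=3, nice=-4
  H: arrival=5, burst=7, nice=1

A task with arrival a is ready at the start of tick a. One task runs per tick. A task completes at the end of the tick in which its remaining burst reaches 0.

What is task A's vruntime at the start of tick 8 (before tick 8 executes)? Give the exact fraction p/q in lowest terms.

t=0: vr[A=0 B=0] → run A
t=1: vr[A=512/263 B=0 C=0] → run B
t=2: vr[A=512/263 B=1024/3121 C=0 E=0] → run C
t=3: vr[A=512/263 B=1024/3121 C=256/205 E=0] → run E
t=4: vr[A=512/263 B=1024/3121 C=256/205 E=1024/2501] → run B
t=5: vr[A=512/263 B=2048/3121 C=256/205 E=1024/2501 H=1024/2501] → run E
t=6: vr[A=512/263 B=2048/3121 C=256/205 E=2048/2501 H=1024/2501] → run H
t=7: vr[A=512/263 B=2048/3121 C=256/205 E=2048/2501 H=20736/12505] → run B
t=8: vr[A=512/263 C=256/205 E=2048/2501 H=20736/12505] → run E
t=9: vr[A=512/263 C=256/205 H=20736/12505] → run C
t=10: vr[A=512/263 C=512/205 H=20736/12505] → run H
t=11: vr[A=512/263 C=512/205 H=36352/12505] → run A
t=12: vr[A=1024/263 C=512/205 H=36352/12505] → run C
t=13: vr[A=1024/263 C=768/205 H=36352/12505] → run H
t=14: vr[A=1024/263 C=768/205 H=51968/12505] → run C
t=15: vr[A=1024/263 H=51968/12505] → run A
t=16: vr[A=1536/263 H=51968/12505] → run H
t=17: vr[A=1536/263 H=67584/12505] → run H
t=18: vr[A=1536/263 H=16640/2501] → run A
t=19: vr[A=2048/263 H=16640/2501] → run H
t=20: vr[A=2048/263 H=98816/12505] → run A
t=21: vr[H=98816/12505] → run H
t=22: (idle)
t=23: (idle)
t=24: (idle)
t=25: (idle)
t=26: (idle)

vruntime(A, start of tick 8) = 512/263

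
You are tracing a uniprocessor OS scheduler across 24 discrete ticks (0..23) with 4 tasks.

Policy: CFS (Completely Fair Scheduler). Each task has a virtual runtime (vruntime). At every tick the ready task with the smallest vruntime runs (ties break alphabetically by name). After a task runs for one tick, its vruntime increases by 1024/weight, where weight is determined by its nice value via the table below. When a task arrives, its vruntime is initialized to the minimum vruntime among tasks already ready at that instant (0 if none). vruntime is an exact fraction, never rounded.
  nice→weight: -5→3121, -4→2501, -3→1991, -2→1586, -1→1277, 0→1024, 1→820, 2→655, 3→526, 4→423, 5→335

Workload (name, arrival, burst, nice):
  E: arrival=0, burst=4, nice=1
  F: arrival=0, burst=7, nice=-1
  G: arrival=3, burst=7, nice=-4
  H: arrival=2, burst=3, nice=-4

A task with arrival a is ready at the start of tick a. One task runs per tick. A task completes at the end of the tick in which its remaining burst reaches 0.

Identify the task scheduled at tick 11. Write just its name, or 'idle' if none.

t=0: vr[E=0 F=0] → run E
t=1: vr[E=256/205 F=0] → run F
t=2: vr[E=256/205 F=1024/1277 H=1024/1277] → run F
t=3: vr[E=256/205 F=2048/1277 G=1024/1277 H=1024/1277] → run G
t=4: vr[E=256/205 F=2048/1277 G=3868672/3193777 H=1024/1277] → run H
t=5: vr[E=256/205 F=2048/1277 G=3868672/3193777 H=3868672/3193777] → run G
t=6: vr[E=256/205 F=2048/1277 G=5176320/3193777 H=3868672/3193777] → run H
t=7: vr[E=256/205 F=2048/1277 G=5176320/3193777 H=5176320/3193777] → run E
t=8: vr[E=512/205 F=2048/1277 G=5176320/3193777 H=5176320/3193777] → run F
t=9: vr[E=512/205 F=3072/1277 G=5176320/3193777 H=5176320/3193777] → run G
t=10: vr[E=512/205 F=3072/1277 G=6483968/3193777 H=5176320/3193777] → run H
t=11: vr[E=512/205 F=3072/1277 G=6483968/3193777] → run G
t=12: vr[E=512/205 F=3072/1277 G=7791616/3193777] → run F
t=13: vr[E=512/205 F=4096/1277 G=7791616/3193777] → run G
t=14: vr[E=512/205 F=4096/1277 G=9099264/3193777] → run E
t=15: vr[E=768/205 F=4096/1277 G=9099264/3193777] → run G
t=16: vr[E=768/205 F=4096/1277 G=10406912/3193777] → run F
t=17: vr[E=768/205 F=5120/1277 G=10406912/3193777] → run G
t=18: vr[E=768/205 F=5120/1277] → run E
t=19: vr[F=5120/1277] → run F
t=20: vr[F=6144/1277] → run F
t=21: (idle)
t=22: (idle)
t=23: (idle)

running at tick 11 = G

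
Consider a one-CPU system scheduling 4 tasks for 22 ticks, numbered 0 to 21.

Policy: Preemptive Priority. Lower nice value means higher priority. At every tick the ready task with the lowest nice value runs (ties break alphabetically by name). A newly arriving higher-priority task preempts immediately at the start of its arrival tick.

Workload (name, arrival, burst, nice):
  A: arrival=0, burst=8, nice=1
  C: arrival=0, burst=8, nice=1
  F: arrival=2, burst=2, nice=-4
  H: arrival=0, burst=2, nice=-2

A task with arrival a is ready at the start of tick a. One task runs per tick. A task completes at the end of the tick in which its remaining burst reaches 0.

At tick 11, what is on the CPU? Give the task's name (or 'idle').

t=0: ready={A,C,H} → run H
t=1: ready={A,C,H} → run H
t=2: ready={A,C,F} → run F
t=3: ready={A,C,F} → run F
t=4: ready={A,C} → run A
t=5: ready={A,C} → run A
t=6: ready={A,C} → run A
t=7: ready={A,C} → run A
t=8: ready={A,C} → run A
t=9: ready={A,C} → run A
t=10: ready={A,C} → run A
t=11: ready={A,C} → run A
t=12: ready={C} → run C
t=13: ready={C} → run C
t=14: ready={C} → run C
t=15: ready={C} → run C
t=16: ready={C} → run C
t=17: ready={C} → run C
t=18: ready={C} → run C
t=19: ready={C} → run C
t=20: (idle)
t=21: (idle)

running at tick 11 = A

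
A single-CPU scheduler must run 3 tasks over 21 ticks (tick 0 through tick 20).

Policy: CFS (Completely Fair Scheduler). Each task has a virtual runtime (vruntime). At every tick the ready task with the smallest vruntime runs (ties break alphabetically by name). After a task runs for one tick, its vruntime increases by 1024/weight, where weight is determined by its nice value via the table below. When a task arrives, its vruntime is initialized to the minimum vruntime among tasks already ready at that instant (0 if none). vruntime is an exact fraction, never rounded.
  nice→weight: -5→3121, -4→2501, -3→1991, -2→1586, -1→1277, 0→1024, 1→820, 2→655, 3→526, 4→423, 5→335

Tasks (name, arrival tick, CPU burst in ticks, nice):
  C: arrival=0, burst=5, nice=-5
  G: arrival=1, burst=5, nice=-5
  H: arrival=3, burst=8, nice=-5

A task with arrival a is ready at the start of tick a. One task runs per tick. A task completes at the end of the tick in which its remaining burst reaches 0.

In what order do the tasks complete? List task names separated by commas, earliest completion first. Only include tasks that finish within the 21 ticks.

completion order = C, G, H

t=0: vr[C=0] → run C
t=1: vr[C=1024/3121 G=1024/3121] → run C
t=2: vr[C=2048/3121 G=1024/3121] → run G
t=3: vr[C=2048/3121 G=2048/3121 H=2048/3121] → run C
t=4: vr[C=3072/3121 G=2048/3121 H=2048/3121] → run G
t=5: vr[C=3072/3121 G=3072/3121 H=2048/3121] → run H
t=6: vr[C=3072/3121 G=3072/3121 H=3072/3121] → run C
t=7: vr[C=4096/3121 G=3072/3121 H=3072/3121] → run G
t=8: vr[C=4096/3121 G=4096/3121 H=3072/3121] → run H
t=9: vr[C=4096/3121 G=4096/3121 H=4096/3121] → run C
t=10: vr[G=4096/3121 H=4096/3121] → run G
t=11: vr[G=5120/3121 H=4096/3121] → run H
t=12: vr[G=5120/3121 H=5120/3121] → run G
t=13: vr[H=5120/3121] → run H
t=14: vr[H=6144/3121] → run H
t=15: vr[H=7168/3121] → run H
t=16: vr[H=8192/3121] → run H
t=17: vr[H=9216/3121] → run H
t=18: (idle)
t=19: (idle)
t=20: (idle)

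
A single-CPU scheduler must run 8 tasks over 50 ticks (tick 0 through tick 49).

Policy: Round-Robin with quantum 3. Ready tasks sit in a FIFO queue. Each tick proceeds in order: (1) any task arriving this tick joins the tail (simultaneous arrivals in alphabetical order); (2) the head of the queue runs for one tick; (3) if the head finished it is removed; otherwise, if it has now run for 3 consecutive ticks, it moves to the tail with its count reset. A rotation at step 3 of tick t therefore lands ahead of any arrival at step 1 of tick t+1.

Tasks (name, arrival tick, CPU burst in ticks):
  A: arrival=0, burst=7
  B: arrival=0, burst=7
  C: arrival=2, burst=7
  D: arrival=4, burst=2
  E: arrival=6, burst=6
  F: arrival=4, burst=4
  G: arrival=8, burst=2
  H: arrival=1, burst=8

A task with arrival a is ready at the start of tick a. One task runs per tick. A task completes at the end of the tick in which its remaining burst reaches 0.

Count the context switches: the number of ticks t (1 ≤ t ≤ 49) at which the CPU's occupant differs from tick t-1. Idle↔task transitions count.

context switches = 18

t=0: queue=[A,B] q_used=0 → run A
t=1: queue=[A,B,H] q_used=1 → run A
t=2: queue=[A,B,H,C] q_used=2 → run A
t=3: queue=[B,H,C,A] q_used=0 → run B
t=4: queue=[B,H,C,A,D,F] q_used=1 → run B
t=5: queue=[B,H,C,A,D,F] q_used=2 → run B
t=6: queue=[H,C,A,D,F,B,E] q_used=0 → run H
t=7: queue=[H,C,A,D,F,B,E] q_used=1 → run H
t=8: queue=[H,C,A,D,F,B,E,G] q_used=2 → run H
t=9: queue=[C,A,D,F,B,E,G,H] q_used=0 → run C
t=10: queue=[C,A,D,F,B,E,G,H] q_used=1 → run C
t=11: queue=[C,A,D,F,B,E,G,H] q_used=2 → run C
t=12: queue=[A,D,F,B,E,G,H,C] q_used=0 → run A
t=13: queue=[A,D,F,B,E,G,H,C] q_used=1 → run A
t=14: queue=[A,D,F,B,E,G,H,C] q_used=2 → run A
t=15: queue=[D,F,B,E,G,H,C,A] q_used=0 → run D
t=16: queue=[D,F,B,E,G,H,C,A] q_used=1 → run D
t=17: queue=[F,B,E,G,H,C,A] q_used=0 → run F
t=18: queue=[F,B,E,G,H,C,A] q_used=1 → run F
t=19: queue=[F,B,E,G,H,C,A] q_used=2 → run F
t=20: queue=[B,E,G,H,C,A,F] q_used=0 → run B
t=21: queue=[B,E,G,H,C,A,F] q_used=1 → run B
t=22: queue=[B,E,G,H,C,A,F] q_used=2 → run B
t=23: queue=[E,G,H,C,A,F,B] q_used=0 → run E
t=24: queue=[E,G,H,C,A,F,B] q_used=1 → run E
t=25: queue=[E,G,H,C,A,F,B] q_used=2 → run E
t=26: queue=[G,H,C,A,F,B,E] q_used=0 → run G
t=27: queue=[G,H,C,A,F,B,E] q_used=1 → run G
t=28: queue=[H,C,A,F,B,E] q_used=0 → run H
t=29: queue=[H,C,A,F,B,E] q_used=1 → run H
t=30: queue=[H,C,A,F,B,E] q_used=2 → run H
t=31: queue=[C,A,F,B,E,H] q_used=0 → run C
t=32: queue=[C,A,F,B,E,H] q_used=1 → run C
t=33: queue=[C,A,F,B,E,H] q_used=2 → run C
t=34: queue=[A,F,B,E,H,C] q_used=0 → run A
t=35: queue=[F,B,E,H,C] q_used=0 → run F
t=36: queue=[B,E,H,C] q_used=0 → run B
t=37: queue=[E,H,C] q_used=0 → run E
t=38: queue=[E,H,C] q_used=1 → run E
t=39: queue=[E,H,C] q_used=2 → run E
t=40: queue=[H,C] q_used=0 → run H
t=41: queue=[H,C] q_used=1 → run H
t=42: queue=[C] q_used=0 → run C
t=43: (idle)
t=44: (idle)
t=45: (idle)
t=46: (idle)
t=47: (idle)
t=48: (idle)
t=49: (idle)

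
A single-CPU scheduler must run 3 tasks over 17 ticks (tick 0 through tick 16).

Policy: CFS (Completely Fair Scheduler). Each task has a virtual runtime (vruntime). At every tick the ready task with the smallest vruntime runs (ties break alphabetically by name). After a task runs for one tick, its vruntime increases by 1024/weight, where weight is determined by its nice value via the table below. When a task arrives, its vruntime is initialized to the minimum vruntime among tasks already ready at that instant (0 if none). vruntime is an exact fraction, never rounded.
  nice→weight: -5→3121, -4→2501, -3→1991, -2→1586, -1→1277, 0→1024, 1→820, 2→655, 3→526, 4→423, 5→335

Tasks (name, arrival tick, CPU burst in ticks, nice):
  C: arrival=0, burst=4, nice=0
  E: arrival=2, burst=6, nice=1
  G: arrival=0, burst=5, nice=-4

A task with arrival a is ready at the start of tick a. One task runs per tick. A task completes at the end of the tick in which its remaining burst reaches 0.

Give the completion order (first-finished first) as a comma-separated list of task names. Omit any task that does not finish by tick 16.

t=0: vr[C=0 G=0] → run C
t=1: vr[C=1 G=0] → run G
t=2: vr[C=1 E=1024/2501 G=1024/2501] → run E
t=3: vr[C=1 E=20736/12505 G=1024/2501] → run G
t=4: vr[C=1 E=20736/12505 G=2048/2501] → run G
t=5: vr[C=1 E=20736/12505 G=3072/2501] → run C
t=6: vr[C=2 E=20736/12505 G=3072/2501] → run G
t=7: vr[C=2 E=20736/12505 G=4096/2501] → run G
t=8: vr[C=2 E=20736/12505] → run E
t=9: vr[C=2 E=36352/12505] → run C
t=10: vr[C=3 E=36352/12505] → run E
t=11: vr[C=3 E=51968/12505] → run C
t=12: vr[E=51968/12505] → run E
t=13: vr[E=67584/12505] → run E
t=14: vr[E=16640/2501] → run E
t=15: (idle)
t=16: (idle)

completion order = G, C, E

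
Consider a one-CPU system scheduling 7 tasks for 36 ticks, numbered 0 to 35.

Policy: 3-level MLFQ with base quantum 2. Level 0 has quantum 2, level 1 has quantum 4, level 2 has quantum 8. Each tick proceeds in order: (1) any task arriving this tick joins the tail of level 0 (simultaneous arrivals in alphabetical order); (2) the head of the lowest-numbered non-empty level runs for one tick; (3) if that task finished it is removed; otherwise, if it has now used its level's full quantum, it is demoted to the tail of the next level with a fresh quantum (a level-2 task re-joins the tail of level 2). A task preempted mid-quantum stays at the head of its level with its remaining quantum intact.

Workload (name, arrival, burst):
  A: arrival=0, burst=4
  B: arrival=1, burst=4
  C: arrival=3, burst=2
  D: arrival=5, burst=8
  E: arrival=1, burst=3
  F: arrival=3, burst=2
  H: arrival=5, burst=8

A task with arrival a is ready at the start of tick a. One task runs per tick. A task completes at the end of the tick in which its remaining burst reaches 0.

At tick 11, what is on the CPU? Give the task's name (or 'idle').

t=0: L0/L1/L2 = A/-/- → run A
t=1: L0/L1/L2 = ABE/-/- → run A
t=2: L0/L1/L2 = BE/A/- → run B
t=3: L0/L1/L2 = BECF/A/- → run B
t=4: L0/L1/L2 = ECF/AB/- → run E
t=5: L0/L1/L2 = ECFDH/AB/- → run E
t=6: L0/L1/L2 = CFDH/ABE/- → run C
t=7: L0/L1/L2 = CFDH/ABE/- → run C
t=8: L0/L1/L2 = FDH/ABE/- → run F
t=9: L0/L1/L2 = FDH/ABE/- → run F
t=10: L0/L1/L2 = DH/ABE/- → run D
t=11: L0/L1/L2 = DH/ABE/- → run D
t=12: L0/L1/L2 = H/ABED/- → run H
t=13: L0/L1/L2 = H/ABED/- → run H
t=14: L0/L1/L2 = -/ABEDH/- → run A
t=15: L0/L1/L2 = -/ABEDH/- → run A
t=16: L0/L1/L2 = -/BEDH/- → run B
t=17: L0/L1/L2 = -/BEDH/- → run B
t=18: L0/L1/L2 = -/EDH/- → run E
t=19: L0/L1/L2 = -/DH/- → run D
t=20: L0/L1/L2 = -/DH/- → run D
t=21: L0/L1/L2 = -/DH/- → run D
t=22: L0/L1/L2 = -/DH/- → run D
t=23: L0/L1/L2 = -/H/D → run H
t=24: L0/L1/L2 = -/H/D → run H
t=25: L0/L1/L2 = -/H/D → run H
t=26: L0/L1/L2 = -/H/D → run H
t=27: L0/L1/L2 = -/-/DH → run D
t=28: L0/L1/L2 = -/-/DH → run D
t=29: L0/L1/L2 = -/-/H → run H
t=30: L0/L1/L2 = -/-/H → run H
t=31: (idle)
t=32: (idle)
t=33: (idle)
t=34: (idle)
t=35: (idle)

running at tick 11 = D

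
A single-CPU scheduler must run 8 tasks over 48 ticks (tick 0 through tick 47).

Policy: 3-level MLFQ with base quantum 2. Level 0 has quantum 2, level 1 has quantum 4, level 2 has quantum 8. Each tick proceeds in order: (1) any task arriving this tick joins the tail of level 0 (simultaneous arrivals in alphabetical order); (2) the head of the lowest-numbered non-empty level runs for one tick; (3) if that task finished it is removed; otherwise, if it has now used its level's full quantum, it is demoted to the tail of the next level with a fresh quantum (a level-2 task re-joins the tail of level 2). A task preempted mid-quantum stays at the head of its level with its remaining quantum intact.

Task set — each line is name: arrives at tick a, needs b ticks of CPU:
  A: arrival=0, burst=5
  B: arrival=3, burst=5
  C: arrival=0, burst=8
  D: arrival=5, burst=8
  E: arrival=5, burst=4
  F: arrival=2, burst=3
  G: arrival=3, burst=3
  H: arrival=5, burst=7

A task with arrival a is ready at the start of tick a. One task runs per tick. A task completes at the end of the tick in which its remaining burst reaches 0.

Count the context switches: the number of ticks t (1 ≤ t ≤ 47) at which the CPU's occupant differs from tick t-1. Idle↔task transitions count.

t=0: L0/L1/L2 = AC/-/- → run A
t=1: L0/L1/L2 = AC/-/- → run A
t=2: L0/L1/L2 = CF/A/- → run C
t=3: L0/L1/L2 = CFBG/A/- → run C
t=4: L0/L1/L2 = FBG/AC/- → run F
t=5: L0/L1/L2 = FBGDEH/AC/- → run F
t=6: L0/L1/L2 = BGDEH/ACF/- → run B
t=7: L0/L1/L2 = BGDEH/ACF/- → run B
t=8: L0/L1/L2 = GDEH/ACFB/- → run G
t=9: L0/L1/L2 = GDEH/ACFB/- → run G
t=10: L0/L1/L2 = DEH/ACFBG/- → run D
t=11: L0/L1/L2 = DEH/ACFBG/- → run D
t=12: L0/L1/L2 = EH/ACFBGD/- → run E
t=13: L0/L1/L2 = EH/ACFBGD/- → run E
t=14: L0/L1/L2 = H/ACFBGDE/- → run H
t=15: L0/L1/L2 = H/ACFBGDE/- → run H
t=16: L0/L1/L2 = -/ACFBGDEH/- → run A
t=17: L0/L1/L2 = -/ACFBGDEH/- → run A
t=18: L0/L1/L2 = -/ACFBGDEH/- → run A
t=19: L0/L1/L2 = -/CFBGDEH/- → run C
t=20: L0/L1/L2 = -/CFBGDEH/- → run C
t=21: L0/L1/L2 = -/CFBGDEH/- → run C
t=22: L0/L1/L2 = -/CFBGDEH/- → run C
t=23: L0/L1/L2 = -/FBGDEH/C → run F
t=24: L0/L1/L2 = -/BGDEH/C → run B
t=25: L0/L1/L2 = -/BGDEH/C → run B
t=26: L0/L1/L2 = -/BGDEH/C → run B
t=27: L0/L1/L2 = -/GDEH/C → run G
t=28: L0/L1/L2 = -/DEH/C → run D
t=29: L0/L1/L2 = -/DEH/C → run D
t=30: L0/L1/L2 = -/DEH/C → run D
t=31: L0/L1/L2 = -/DEH/C → run D
t=32: L0/L1/L2 = -/EH/CD → run E
t=33: L0/L1/L2 = -/EH/CD → run E
t=34: L0/L1/L2 = -/H/CD → run H
t=35: L0/L1/L2 = -/H/CD → run H
t=36: L0/L1/L2 = -/H/CD → run H
t=37: L0/L1/L2 = -/H/CD → run H
t=38: L0/L1/L2 = -/-/CDH → run C
t=39: L0/L1/L2 = -/-/CDH → run C
t=40: L0/L1/L2 = -/-/DH → run D
t=41: L0/L1/L2 = -/-/DH → run D
t=42: L0/L1/L2 = -/-/H → run H
t=43: (idle)
t=44: (idle)
t=45: (idle)
t=46: (idle)
t=47: (idle)

context switches = 19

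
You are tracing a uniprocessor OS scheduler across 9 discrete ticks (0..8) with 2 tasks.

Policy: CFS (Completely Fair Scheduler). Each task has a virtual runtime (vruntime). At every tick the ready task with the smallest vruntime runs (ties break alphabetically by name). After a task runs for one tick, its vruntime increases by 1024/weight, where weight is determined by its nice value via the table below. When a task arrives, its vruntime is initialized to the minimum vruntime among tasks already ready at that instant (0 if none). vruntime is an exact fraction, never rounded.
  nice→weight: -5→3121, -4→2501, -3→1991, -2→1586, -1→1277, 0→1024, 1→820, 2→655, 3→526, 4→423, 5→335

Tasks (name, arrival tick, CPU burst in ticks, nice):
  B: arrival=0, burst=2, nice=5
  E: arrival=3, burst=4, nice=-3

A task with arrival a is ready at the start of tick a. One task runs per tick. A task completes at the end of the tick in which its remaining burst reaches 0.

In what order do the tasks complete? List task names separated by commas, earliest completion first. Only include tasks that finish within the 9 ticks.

completion order = B, E

t=0: vr[B=0] → run B
t=1: vr[B=1024/335] → run B
t=2: (idle)
t=3: vr[E=0] → run E
t=4: vr[E=1024/1991] → run E
t=5: vr[E=2048/1991] → run E
t=6: vr[E=3072/1991] → run E
t=7: (idle)
t=8: (idle)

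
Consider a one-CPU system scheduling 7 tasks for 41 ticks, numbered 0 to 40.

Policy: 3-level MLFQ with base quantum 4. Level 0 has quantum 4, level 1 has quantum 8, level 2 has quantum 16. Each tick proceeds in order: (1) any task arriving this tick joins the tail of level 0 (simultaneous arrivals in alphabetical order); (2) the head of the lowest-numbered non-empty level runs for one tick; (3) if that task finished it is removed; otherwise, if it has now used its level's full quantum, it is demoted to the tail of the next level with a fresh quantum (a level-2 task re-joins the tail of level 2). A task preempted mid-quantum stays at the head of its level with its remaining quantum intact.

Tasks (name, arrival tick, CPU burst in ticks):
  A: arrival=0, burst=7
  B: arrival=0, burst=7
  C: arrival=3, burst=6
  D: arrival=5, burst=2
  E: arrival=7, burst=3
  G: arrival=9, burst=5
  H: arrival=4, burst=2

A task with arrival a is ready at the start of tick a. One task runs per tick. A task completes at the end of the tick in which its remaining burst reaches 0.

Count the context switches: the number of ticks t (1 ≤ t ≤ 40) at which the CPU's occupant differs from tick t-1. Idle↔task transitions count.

context switches = 11

t=0: L0/L1/L2 = AB/-/- → run A
t=1: L0/L1/L2 = AB/-/- → run A
t=2: L0/L1/L2 = AB/-/- → run A
t=3: L0/L1/L2 = ABC/-/- → run A
t=4: L0/L1/L2 = BCH/A/- → run B
t=5: L0/L1/L2 = BCHD/A/- → run B
t=6: L0/L1/L2 = BCHD/A/- → run B
t=7: L0/L1/L2 = BCHDE/A/- → run B
t=8: L0/L1/L2 = CHDE/AB/- → run C
t=9: L0/L1/L2 = CHDEG/AB/- → run C
t=10: L0/L1/L2 = CHDEG/AB/- → run C
t=11: L0/L1/L2 = CHDEG/AB/- → run C
t=12: L0/L1/L2 = HDEG/ABC/- → run H
t=13: L0/L1/L2 = HDEG/ABC/- → run H
t=14: L0/L1/L2 = DEG/ABC/- → run D
t=15: L0/L1/L2 = DEG/ABC/- → run D
t=16: L0/L1/L2 = EG/ABC/- → run E
t=17: L0/L1/L2 = EG/ABC/- → run E
t=18: L0/L1/L2 = EG/ABC/- → run E
t=19: L0/L1/L2 = G/ABC/- → run G
t=20: L0/L1/L2 = G/ABC/- → run G
t=21: L0/L1/L2 = G/ABC/- → run G
t=22: L0/L1/L2 = G/ABC/- → run G
t=23: L0/L1/L2 = -/ABCG/- → run A
t=24: L0/L1/L2 = -/ABCG/- → run A
t=25: L0/L1/L2 = -/ABCG/- → run A
t=26: L0/L1/L2 = -/BCG/- → run B
t=27: L0/L1/L2 = -/BCG/- → run B
t=28: L0/L1/L2 = -/BCG/- → run B
t=29: L0/L1/L2 = -/CG/- → run C
t=30: L0/L1/L2 = -/CG/- → run C
t=31: L0/L1/L2 = -/G/- → run G
t=32: (idle)
t=33: (idle)
t=34: (idle)
t=35: (idle)
t=36: (idle)
t=37: (idle)
t=38: (idle)
t=39: (idle)
t=40: (idle)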